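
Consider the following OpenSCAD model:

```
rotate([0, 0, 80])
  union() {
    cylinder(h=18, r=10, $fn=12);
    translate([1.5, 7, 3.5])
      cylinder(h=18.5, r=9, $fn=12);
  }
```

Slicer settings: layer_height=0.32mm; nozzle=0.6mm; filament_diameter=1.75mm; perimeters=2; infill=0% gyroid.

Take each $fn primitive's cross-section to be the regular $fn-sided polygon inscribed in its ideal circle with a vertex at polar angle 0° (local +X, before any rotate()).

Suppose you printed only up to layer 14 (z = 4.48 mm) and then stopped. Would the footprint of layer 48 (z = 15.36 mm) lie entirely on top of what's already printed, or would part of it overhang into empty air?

entirely on top

Compare the two slices. At z = 4.48: the r=10 cylinder contributes a regular 12-gon of circumradius 10 (area = (12/2)·10.000²·sin(360°/12) = 300.00 mm²); the r=9 cylinder at (1.5, 7) contributes a regular 12-gon of circumradius 9 (area = (12/2)·9.000²·sin(360°/12) = 243.00 mm²); Combining (union): the regions partially overlap — summed areas 543.00 mm² minus the doubly-counted overlap 140.55 mm² gives 402.45 mm² — area = 402.45 mm²; (rotated 80° about Z; rotation is an isometry so areas/perimeters/island counts are preserved). At z = 15.36: the cylinder: section is a regular 12-gon, circumradius r=10 (area = (12/2)·10.000²·sin(360°/12) = 300.00 mm²); the r=9 cylinder at (1.5, 7) contributes a regular 12-gon of circumradius 9 (area = (12/2)·9.000²·sin(360°/12) = 243.00 mm²); Taking the union: the regions partially overlap — summed areas 543.00 mm² minus the doubly-counted overlap 140.55 mm² gives 402.45 mm² — area = 402.45 mm²; (rotated 80° about Z; rotation is an isometry so areas/perimeters/island counts are preserved). Checking containment: the cross-section at z = 15.36 is a subset of the cross-section at z = 4.48.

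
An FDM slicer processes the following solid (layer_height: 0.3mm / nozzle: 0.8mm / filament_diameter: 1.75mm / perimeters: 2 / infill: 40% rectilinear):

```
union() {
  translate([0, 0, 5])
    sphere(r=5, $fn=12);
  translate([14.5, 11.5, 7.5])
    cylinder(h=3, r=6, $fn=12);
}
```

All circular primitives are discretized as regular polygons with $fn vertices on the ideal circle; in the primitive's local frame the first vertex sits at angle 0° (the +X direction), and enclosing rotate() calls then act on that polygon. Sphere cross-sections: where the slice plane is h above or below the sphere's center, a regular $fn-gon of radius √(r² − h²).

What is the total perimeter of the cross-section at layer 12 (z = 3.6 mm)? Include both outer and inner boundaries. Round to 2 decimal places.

29.82 mm

At z = 3.6 mm: the sphere: section is a regular 12-gon, circumradius = √(r²−h²) = √(5²−1.4²) = 4.800 (perimeter = 2·12·4.800·sin(180°/12) = 29.82 mm); the cylinder at (14.5, 11.5) is absent (z outside [7.5, 10.5]); Taking the union: only the r=5 sphere is present, so the union is just that shape — boundary = 29.82 mm. Overall, the cross-section is a single solid region. Total boundary length (outer) = 29.82 mm.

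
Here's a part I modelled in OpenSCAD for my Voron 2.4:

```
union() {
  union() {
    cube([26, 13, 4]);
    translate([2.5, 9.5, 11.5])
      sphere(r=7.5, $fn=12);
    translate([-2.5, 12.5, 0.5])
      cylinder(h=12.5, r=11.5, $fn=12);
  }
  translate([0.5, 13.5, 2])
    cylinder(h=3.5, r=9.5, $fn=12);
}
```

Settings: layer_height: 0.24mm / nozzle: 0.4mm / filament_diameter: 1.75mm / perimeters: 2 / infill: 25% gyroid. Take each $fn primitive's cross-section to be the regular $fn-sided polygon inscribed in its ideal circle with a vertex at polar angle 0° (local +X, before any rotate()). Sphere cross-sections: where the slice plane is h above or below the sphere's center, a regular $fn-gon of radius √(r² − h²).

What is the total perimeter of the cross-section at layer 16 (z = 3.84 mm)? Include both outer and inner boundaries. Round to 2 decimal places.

At z = 3.84 mm: the cube (footprint 26×13) is included at this height (perimeter 78.00 mm); the sphere at (2.5, 9.5) is absent (|z−center|=7.660 > r=7.5); the cylinder at (-2.5, 12.5): section is a regular 12-gon, circumradius r=11.5 (perimeter = 2·12·11.500·sin(180°/12) = 71.43 mm); Combining (union): the regions partially overlap (shared area 75.74 mm²), so the edge portions inside another operand are dropped and the merged outline is re-measured after clipping — boundary = 113.45 mm; the cylinder at (0.5, 13.5): section is a regular 12-gon, circumradius r=9.5 (perimeter = 2·12·9.500·sin(180°/12) = 59.01 mm); Combining (union): the regions partially overlap (shared area 259.46 mm²), so the edge portions inside another operand are dropped and the merged outline is re-measured after clipping — boundary = 113.59 mm. Overall, the cross-section is a single solid region. Total boundary length (outer) = 113.59 mm.

113.59 mm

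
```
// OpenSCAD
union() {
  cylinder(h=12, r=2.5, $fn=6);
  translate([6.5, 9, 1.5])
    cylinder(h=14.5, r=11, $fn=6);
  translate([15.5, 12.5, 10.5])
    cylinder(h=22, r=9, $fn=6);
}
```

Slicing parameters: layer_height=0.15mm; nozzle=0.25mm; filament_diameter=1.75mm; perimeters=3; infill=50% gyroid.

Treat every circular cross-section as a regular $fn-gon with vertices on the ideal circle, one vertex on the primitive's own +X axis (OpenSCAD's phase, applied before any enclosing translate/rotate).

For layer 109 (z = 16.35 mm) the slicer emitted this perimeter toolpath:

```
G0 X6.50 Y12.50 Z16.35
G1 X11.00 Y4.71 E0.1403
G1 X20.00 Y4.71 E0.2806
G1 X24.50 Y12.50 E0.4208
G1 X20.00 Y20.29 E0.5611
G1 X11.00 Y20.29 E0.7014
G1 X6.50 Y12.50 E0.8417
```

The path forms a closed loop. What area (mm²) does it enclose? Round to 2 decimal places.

210.33 mm²

Apply the shoelace formula to the sequence of (X, Y) vertices; enclosed area = 210.33 mm².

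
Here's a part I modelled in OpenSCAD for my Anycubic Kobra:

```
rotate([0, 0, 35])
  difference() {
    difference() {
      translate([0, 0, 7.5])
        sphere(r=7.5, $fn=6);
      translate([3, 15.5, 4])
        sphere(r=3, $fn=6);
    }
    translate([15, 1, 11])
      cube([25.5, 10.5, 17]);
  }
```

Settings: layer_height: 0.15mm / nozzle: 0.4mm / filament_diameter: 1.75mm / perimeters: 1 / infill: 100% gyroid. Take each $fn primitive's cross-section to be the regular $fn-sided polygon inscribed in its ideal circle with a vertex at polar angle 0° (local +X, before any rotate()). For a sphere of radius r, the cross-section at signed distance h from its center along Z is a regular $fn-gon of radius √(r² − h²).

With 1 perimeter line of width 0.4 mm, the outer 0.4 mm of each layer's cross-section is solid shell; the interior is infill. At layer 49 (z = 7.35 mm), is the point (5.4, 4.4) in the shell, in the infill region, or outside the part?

shell

At z = 7.35 mm: the r=7.5 sphere slices to a regular 6-gon of circumradius 7.498 (√(r²−h²) with h=0.15 from center); the sphere at (3, 15.5) is not intersected at this z (|z−center|=3.350 > r=3); After the difference (first − rest): none of the subtracted shapes is present at this height, so the r=7.5 sphere is unchanged — 1 connected region; the cube at (15, 1) is not intersected at this z (z outside [11, 28]); Taking the first minus the rest: none of the subtracted shapes is present at this height, so the result so far is unchanged — 1 connected region; (whole slice rotated 35° about Z — lengths, areas and connectivity unchanged). Overall, the cross-section is a single solid region. Undo the 35° rotation: the query point maps to (6.947, 0.507) in the un-rotated model frame. The nearest boundary edge runs (7.50, 0.00)→(3.75, 6.49); distance from the point to it = 0.22 mm. The point is inside the cross-section, 0.22 mm from the nearest boundary — within the 0.4 mm shell band (1 × 0.4).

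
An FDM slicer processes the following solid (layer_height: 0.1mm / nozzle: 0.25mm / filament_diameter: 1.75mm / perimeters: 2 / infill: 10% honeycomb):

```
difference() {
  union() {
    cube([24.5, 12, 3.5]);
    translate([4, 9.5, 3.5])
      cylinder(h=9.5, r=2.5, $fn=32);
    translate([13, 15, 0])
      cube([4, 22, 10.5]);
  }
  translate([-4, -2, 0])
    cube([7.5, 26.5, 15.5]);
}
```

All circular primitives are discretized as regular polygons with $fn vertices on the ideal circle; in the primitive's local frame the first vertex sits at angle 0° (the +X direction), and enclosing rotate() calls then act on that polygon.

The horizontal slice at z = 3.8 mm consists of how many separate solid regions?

At z = 3.8 mm: the cube is absent (z outside [0, 3.5]); the r=2.5 cylinder at (4, 9.5) contributes a regular 32-gon of circumradius 2.5; the cube at (13, 15) (footprint 4×22) is included at this height; Combining (union): the 2 present regions are separate (no shared area or edge), so areas and boundary lengths simply add and each stays a separate island — 2 connected regions; the cube at (-4, -2) is present — its section is the full 7.5×26.5 rectangle; Taking the first minus the rest: starting from the result so far, the 7.5×26.5 cube at (-4, -2) partially overlaps it — only the 7.28 mm² overlap (of its 198.75 mm²) is removed, clipping the outline — 2 connected regions. The result has 2 disconnected regions.

2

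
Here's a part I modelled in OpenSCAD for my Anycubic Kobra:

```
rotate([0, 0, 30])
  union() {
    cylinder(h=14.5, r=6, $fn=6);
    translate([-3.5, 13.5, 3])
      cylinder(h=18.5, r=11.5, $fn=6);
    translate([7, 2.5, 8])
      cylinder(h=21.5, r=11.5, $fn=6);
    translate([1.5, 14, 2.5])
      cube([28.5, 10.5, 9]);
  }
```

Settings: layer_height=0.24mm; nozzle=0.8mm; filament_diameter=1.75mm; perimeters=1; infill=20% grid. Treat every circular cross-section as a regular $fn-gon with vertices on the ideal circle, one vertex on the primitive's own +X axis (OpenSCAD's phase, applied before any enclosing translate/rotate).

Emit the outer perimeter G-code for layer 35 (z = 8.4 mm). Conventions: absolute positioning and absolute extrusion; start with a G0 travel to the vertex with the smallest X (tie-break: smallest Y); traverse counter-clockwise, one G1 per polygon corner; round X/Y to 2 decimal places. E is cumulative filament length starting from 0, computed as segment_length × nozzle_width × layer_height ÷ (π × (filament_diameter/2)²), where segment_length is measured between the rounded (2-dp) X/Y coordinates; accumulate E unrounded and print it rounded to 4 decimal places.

At z = 8.4 mm: the r=6 cylinder gives a regular 6-gon of circumradius 6 (constant along its height); the r=11.5 cylinder at (-3.5, 13.5) contributes a regular 6-gon of circumradius 11.5; the r=11.5 cylinder at (7, 2.5) gives a regular 6-gon of circumradius 11.5 (constant along its height); the cube at (1.5, 14) (footprint 28.5×10.5) is included at this height; Merging all regions: the regions partially overlap (shared area 162.19 mm²), so overlapping operands fuse into one piece — 1 connected region; (rotated 30° about Z; rotation is an isometry so areas/perimeters/island counts are preserved). The outline is a single polygon with 18 vertices. Extrusion per mm of travel: 0.8 × 0.24 / (π × 0.875²) = 0.079824. Accumulating E over each segment gives final E = 12.6638.

G0 X-19.74 Y4.19 Z8.40
G1 X-9.78 Y-1.56 E0.9180
G1 X-5.20 Y1.09 E1.3404
G1 X-5.20 Y-3.00 E1.6669
G1 X0.00 Y-6.00 E2.1461
G1 X2.55 Y-4.53 E2.3811
G1 X4.81 Y-5.83 E2.5892
G1 X14.77 Y-0.08 E3.5072
G1 X14.77 Y11.42 E4.4252
G1 X4.81 Y17.17 E5.3432
G1 X0.18 Y14.49 E5.7702
G1 X0.18 Y15.69 E5.8660
G1 X-0.32 Y15.98 E5.9122
G1 X18.98 Y27.12 E7.6910
G1 X13.73 Y36.22 E8.5296
G1 X-10.95 Y21.97 E10.8045
G1 X-10.43 Y21.07 E10.8875
G1 X-19.74 Y15.69 E11.7458
G1 X-19.74 Y4.19 E12.6638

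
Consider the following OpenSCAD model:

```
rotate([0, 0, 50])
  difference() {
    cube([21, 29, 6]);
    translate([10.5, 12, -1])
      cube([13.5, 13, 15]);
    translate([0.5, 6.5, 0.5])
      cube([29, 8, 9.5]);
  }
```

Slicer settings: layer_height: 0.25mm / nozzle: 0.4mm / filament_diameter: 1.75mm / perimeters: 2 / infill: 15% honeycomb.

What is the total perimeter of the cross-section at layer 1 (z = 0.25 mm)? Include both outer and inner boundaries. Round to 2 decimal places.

At z = 0.25 mm: the cube (footprint 21×29) is included at this height (perimeter 100.00 mm); the cube at (10.5, 12) is present — its section is the full 13.5×13 rectangle (perimeter 53.00 mm); the cube at (0.5, 6.5) is not intersected at this z (z outside [0.5, 10]); Subtracting the remaining from the first: starting from the 21×29 cube, the 13.5×13 cube at (10.5, 12) partially overlaps it — only the 136.50 mm² overlap (of its 175.50 mm²) is removed, clipping the outline — boundary = 121.00 mm; (whole slice rotated 50° about Z — lengths, areas and connectivity unchanged). Overall, the cross-section is a single solid region. Total boundary length (outer) = 121.00 mm.

121.00 mm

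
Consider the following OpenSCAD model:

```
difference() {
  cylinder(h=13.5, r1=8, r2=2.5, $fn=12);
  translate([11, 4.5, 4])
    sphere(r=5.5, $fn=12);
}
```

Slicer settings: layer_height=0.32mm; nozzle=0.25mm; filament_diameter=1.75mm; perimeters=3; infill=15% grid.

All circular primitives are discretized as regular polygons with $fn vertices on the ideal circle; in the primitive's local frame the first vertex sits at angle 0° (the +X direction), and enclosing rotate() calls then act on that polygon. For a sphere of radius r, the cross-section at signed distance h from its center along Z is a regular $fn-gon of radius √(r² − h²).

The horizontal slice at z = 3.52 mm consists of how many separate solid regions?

At z = 3.52 mm: the cone contributes a regular 12-gon of circumradius 6.566 (interpolated between r1=8 and r2=2.5 at t=0.261); the r=5.5 sphere at (11, 4.5) slices to a regular 12-gon of circumradius 5.479 (√(r²−h²) with h=0.48 from center); Subtracting the remaining from the first: starting from the cone, the r=5.5 sphere at (11, 4.5) misses the remaining region (no effect) — 1 connected region. The result has 1 disconnected region.

1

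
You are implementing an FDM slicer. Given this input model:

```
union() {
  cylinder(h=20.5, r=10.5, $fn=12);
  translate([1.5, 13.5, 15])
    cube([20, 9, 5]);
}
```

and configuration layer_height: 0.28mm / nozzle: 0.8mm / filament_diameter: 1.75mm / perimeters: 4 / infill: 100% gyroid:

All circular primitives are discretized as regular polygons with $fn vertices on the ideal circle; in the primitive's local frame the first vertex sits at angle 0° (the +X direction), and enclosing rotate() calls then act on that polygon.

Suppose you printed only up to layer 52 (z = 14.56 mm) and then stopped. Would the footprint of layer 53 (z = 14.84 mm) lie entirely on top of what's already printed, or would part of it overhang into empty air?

entirely on top

Compare the two slices. At z = 14.56: the r=10.5 cylinder contributes a regular 12-gon of circumradius 10.5 (area = (12/2)·10.500²·sin(360°/12) = 330.75 mm²); the cube at (1.5, 13.5) does not reach this height (z outside [15, 20]); Combining (union): only the r=10.5 cylinder is present, so the union is just that shape — area = 330.75 mm². At z = 14.84: the cylinder: section is a regular 12-gon, circumradius r=10.5 (area = (12/2)·10.500²·sin(360°/12) = 330.75 mm²); the cube at (1.5, 13.5) does not reach this height (z outside [15, 20]); Combining (union): only the r=10.5 cylinder is present, so the union is just that shape — area = 330.75 mm². Checking containment: the cross-section at z = 14.84 is a subset of the cross-section at z = 14.56.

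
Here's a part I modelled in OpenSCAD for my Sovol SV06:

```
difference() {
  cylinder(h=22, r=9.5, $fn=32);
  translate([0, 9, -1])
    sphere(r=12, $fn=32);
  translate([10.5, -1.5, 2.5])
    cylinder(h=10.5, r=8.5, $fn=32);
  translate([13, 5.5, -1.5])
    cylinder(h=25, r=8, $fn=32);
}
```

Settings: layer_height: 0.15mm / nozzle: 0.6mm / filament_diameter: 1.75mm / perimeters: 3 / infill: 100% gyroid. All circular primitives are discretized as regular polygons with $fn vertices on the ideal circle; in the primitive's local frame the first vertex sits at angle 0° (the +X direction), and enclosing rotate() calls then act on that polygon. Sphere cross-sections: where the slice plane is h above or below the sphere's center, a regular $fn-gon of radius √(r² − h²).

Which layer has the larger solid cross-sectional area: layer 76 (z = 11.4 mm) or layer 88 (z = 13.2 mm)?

layer 88 (z = 13.2 mm)

Layer 76 (z = 11.4): the cylinder: section is a regular 32-gon, circumradius r=9.5 (area = (32/2)·9.500²·sin(360°/32) = 281.71 mm²); the sphere at (0, 9) is absent (|z−center|=12.400 > r=12); the r=8.5 cylinder at (10.5, -1.5) gives a regular 32-gon of circumradius 8.5 (constant along its height) (area = (32/2)·8.500²·sin(360°/32) = 225.52 mm²); the r=8 cylinder at (13, 5.5) contributes a regular 32-gon of circumradius 8 (area = (32/2)·8.000²·sin(360°/32) = 199.77 mm²); Subtracting the remaining from the first: starting from the r=9.5 cylinder (281.71 mm²), the r=8.5 cylinder at (10.5, -1.5) partially overlaps it — only the 74.07 mm² overlap (of its 225.52 mm²) is removed, clipping the outline; the r=8 cylinder at (13, 5.5) partially overlaps it — only the 2.92 mm² overlap (of its 199.77 mm²) is removed, clipping the outline — area = 204.72 mm². So its area = 204.72 mm². Layer 88 (z = 13.2): the r=9.5 cylinder gives a regular 32-gon of circumradius 9.5 (constant along its height) (area = (32/2)·9.500²·sin(360°/32) = 281.71 mm²); the sphere at (0, 9) is not intersected at this z (|z−center|=14.200 > r=12); the cylinder at (10.5, -1.5) is not intersected at this z (z outside [2.5, 13]); the cylinder at (13, 5.5): section is a regular 32-gon, circumradius r=8 (area = (32/2)·8.000²·sin(360°/32) = 199.77 mm²); Taking the first minus the rest: starting from the r=9.5 cylinder (281.71 mm²), the r=8 cylinder at (13, 5.5) partially overlaps it — only the 23.09 mm² overlap (of its 199.77 mm²) is removed, clipping the outline — area = 258.62 mm². So its area = 258.62 mm². Layer 88 is larger (258.62 vs 204.72 mm²).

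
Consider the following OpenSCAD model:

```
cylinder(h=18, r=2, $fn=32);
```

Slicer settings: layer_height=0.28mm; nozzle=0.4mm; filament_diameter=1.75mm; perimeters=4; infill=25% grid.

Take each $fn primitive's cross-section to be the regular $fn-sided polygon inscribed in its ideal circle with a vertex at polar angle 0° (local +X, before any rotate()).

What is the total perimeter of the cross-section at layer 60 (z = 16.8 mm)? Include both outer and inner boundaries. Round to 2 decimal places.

At z = 16.8 mm: the cylinder: section is a regular 32-gon, circumradius r=2 (perimeter = 2·32·2.000·sin(180°/32) = 12.55 mm). Overall, the cross-section is a single solid region. Total boundary length (outer) = 12.55 mm.

12.55 mm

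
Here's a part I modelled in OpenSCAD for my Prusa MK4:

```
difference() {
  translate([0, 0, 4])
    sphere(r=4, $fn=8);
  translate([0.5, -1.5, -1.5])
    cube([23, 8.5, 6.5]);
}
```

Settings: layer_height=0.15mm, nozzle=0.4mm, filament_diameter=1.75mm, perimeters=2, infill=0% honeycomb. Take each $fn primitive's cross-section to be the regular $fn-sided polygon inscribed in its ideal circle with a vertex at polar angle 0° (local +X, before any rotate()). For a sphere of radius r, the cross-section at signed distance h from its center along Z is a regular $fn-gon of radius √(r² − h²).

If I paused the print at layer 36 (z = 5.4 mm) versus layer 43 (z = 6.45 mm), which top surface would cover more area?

Layer 36 (z = 5.4): the r=4 sphere contributes a regular 8-gon of circumradius √(4²−1.4²) = 3.747 (area = (8/2)·3.747²·sin(360°/8) = 39.71 mm²); the cube at (0.5, -1.5) does not reach this height (z outside [-1.5, 5]); After the difference (first − rest): none of the subtracted shapes is present at this height, so the r=4 sphere is unchanged — area = 39.71 mm². So its area = 39.71 mm². Layer 43 (z = 6.45): the r=4 sphere slices to a regular 8-gon of circumradius 3.162 (√(r²−h²) with h=2.45 from center) (area = (8/2)·3.162²·sin(360°/8) = 28.28 mm²); the cube at (0.5, -1.5) is not intersected at this z (z outside [-1.5, 5]); Subtracting the remaining from the first: none of the subtracted shapes is present at this height, so the r=4 sphere is unchanged — area = 28.28 mm². So its area = 28.28 mm². Layer 36 is larger (39.71 vs 28.28 mm²).

layer 36 (z = 5.4 mm)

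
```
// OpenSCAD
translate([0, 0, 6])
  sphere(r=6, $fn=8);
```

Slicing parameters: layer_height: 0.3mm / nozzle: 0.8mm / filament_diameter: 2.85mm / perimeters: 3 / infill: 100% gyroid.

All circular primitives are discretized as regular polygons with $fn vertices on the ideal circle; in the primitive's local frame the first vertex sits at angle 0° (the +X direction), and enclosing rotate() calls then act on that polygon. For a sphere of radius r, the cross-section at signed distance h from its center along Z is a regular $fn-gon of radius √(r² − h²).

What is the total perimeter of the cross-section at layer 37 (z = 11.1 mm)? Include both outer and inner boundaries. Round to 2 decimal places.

19.35 mm

At z = 11.1 mm: the r=6 sphere slices to a regular 8-gon of circumradius 3.161 (√(r²−h²) with h=5.1 from center) (perimeter = 2·8·3.161·sin(180°/8) = 19.35 mm). Overall, the cross-section is a single solid region. Total boundary length (outer) = 19.35 mm.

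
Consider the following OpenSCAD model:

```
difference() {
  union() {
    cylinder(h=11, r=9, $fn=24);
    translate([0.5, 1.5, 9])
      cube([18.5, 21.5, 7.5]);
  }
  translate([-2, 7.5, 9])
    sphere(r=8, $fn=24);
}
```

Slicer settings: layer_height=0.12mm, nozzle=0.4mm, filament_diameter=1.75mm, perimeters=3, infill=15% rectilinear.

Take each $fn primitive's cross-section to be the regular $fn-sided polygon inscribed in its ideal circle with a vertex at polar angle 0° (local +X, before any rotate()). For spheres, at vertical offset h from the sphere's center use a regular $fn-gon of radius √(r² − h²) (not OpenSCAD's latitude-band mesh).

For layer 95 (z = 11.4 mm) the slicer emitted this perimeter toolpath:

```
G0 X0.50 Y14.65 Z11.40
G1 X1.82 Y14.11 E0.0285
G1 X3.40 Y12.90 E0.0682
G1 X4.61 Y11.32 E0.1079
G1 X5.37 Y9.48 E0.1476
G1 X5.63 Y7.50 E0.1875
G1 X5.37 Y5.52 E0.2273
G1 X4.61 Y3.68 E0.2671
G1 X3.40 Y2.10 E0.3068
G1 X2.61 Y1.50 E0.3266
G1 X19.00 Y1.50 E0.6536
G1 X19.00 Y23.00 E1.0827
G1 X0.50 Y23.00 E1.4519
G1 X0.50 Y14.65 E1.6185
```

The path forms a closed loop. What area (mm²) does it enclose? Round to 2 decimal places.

345.94 mm²

Apply the shoelace formula to the sequence of (X, Y) vertices; enclosed area = 345.94 mm².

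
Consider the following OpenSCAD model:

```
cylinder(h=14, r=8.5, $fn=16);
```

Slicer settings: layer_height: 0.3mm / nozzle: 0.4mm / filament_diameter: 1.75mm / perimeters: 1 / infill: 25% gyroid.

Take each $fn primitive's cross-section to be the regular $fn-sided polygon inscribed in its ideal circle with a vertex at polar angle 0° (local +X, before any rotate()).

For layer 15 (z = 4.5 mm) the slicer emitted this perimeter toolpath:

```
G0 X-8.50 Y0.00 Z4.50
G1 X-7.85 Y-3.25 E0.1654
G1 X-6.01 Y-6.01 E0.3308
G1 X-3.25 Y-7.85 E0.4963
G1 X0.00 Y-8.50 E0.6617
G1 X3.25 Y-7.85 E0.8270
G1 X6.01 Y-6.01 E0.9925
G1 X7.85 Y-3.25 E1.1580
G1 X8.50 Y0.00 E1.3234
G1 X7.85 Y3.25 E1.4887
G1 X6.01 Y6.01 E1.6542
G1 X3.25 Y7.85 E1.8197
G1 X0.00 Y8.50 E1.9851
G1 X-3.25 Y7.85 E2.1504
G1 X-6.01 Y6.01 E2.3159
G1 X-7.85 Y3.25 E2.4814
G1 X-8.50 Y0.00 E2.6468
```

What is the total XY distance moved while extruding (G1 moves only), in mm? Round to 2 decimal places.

53.05 mm

Sum the Euclidean lengths of each G1 segment: total = 53.05 mm.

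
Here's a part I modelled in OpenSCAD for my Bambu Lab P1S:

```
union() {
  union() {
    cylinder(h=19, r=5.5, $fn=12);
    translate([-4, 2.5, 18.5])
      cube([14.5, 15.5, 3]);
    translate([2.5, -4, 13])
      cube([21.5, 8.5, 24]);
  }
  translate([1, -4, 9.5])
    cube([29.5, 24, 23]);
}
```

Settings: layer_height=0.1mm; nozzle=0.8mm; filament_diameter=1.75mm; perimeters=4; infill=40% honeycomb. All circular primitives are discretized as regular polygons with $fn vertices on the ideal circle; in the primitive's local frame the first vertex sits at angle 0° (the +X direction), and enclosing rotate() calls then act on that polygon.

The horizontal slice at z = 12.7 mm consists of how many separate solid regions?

At z = 12.7 mm: the cylinder: section is a regular 12-gon, circumradius r=5.5; the cube at (-4, 2.5) is absent (z outside [18.5, 21.5]); the cube at (2.5, -4) is absent (z outside [13, 37]); Combining (union): only the r=5.5 cylinder is present, so the union is just that shape — 1 connected region; the cube at (1, -4) (footprint 29.5×24) is included at this height; Merging all regions: the regions partially overlap (shared area 32.61 mm²), so overlapping operands fuse into one piece — 1 connected region. The result has 1 disconnected region.

1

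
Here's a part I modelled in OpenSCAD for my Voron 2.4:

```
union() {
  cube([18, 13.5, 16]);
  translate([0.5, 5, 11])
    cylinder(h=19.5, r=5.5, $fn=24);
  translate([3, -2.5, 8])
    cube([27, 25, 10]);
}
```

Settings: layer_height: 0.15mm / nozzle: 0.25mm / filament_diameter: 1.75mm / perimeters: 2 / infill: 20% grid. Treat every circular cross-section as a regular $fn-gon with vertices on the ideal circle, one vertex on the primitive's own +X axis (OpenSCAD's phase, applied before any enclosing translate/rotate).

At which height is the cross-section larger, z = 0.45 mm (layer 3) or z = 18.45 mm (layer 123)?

Layer 3 (z = 0.45): the cube is present — its section is the full 18×13.5 rectangle (area 243.00 mm²); the cylinder at (0.5, 5) does not reach this height (z outside [11, 30.5]); the cube at (3, -2.5) is absent (z outside [8, 18]); Combining (union): only the 18×13.5 cube is present, so the union is just that shape — area = 243.00 mm². So its area = 243.00 mm². Layer 123 (z = 18.45): the cube is absent (z outside [0, 16]); the r=5.5 cylinder at (0.5, 5) contributes a regular 24-gon of circumradius 5.5 (area = (24/2)·5.500²·sin(360°/24) = 93.95 mm²); the cube at (3, -2.5) does not reach this height (z outside [8, 18]); Merging all regions: only the r=5.5 cylinder at (0.5, 5) is present, so the union is just that shape — area = 93.95 mm². So its area = 93.95 mm². Layer 3 is larger (243.00 vs 93.95 mm²).

layer 3 (z = 0.45 mm)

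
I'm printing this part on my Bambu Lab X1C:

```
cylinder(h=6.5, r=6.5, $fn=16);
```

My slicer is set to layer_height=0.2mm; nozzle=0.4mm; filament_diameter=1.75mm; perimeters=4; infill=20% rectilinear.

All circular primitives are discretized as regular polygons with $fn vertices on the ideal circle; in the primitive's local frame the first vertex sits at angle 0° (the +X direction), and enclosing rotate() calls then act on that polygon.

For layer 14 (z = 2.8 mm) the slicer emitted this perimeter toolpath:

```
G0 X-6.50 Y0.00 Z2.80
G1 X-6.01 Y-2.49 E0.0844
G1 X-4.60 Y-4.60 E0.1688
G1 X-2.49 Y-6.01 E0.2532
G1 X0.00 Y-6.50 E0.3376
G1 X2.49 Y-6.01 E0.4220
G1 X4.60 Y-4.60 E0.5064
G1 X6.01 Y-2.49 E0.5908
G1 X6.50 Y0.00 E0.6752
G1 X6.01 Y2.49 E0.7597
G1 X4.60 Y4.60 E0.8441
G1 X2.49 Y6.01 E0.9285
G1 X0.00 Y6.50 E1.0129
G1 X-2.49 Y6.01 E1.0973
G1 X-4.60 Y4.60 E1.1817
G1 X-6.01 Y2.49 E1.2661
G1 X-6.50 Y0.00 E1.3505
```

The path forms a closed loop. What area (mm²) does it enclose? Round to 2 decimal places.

Apply the shoelace formula to the sequence of (X, Y) vertices; enclosed area = 129.51 mm².

129.51 mm²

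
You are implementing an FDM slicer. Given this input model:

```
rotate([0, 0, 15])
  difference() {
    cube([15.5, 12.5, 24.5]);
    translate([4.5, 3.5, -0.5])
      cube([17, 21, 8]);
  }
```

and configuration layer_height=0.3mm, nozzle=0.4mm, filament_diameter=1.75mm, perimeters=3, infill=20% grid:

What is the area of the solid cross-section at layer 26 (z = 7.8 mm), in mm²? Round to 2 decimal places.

193.75 mm²

At z = 7.8 mm: the 15.5×12.5 cube contributes its full rectangle (area 193.75 mm²); the cube at (4.5, 3.5) does not reach this height (z outside [-0.5, 7.5]); After the difference (first − rest): none of the subtracted shapes is present at this height, so the 15.5×12.5 cube is unchanged — area = 193.75 mm²; (rotated 15° about Z; rotation is an isometry so areas/perimeters/island counts are preserved). Overall, the cross-section is a single solid region. Net area = 193.75 mm².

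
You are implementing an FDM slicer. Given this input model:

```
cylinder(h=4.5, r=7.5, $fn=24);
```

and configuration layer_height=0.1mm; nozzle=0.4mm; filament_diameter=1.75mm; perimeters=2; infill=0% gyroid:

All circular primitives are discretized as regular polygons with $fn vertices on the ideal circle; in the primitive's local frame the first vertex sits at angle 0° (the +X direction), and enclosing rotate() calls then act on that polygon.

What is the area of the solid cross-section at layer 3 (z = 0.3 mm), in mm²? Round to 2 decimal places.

174.70 mm²

At z = 0.3 mm: the r=7.5 cylinder contributes a regular 24-gon of circumradius 7.5 (area = (24/2)·7.500²·sin(360°/24) = 174.70 mm²). Overall, the cross-section is a single solid region. Net area = 174.70 mm².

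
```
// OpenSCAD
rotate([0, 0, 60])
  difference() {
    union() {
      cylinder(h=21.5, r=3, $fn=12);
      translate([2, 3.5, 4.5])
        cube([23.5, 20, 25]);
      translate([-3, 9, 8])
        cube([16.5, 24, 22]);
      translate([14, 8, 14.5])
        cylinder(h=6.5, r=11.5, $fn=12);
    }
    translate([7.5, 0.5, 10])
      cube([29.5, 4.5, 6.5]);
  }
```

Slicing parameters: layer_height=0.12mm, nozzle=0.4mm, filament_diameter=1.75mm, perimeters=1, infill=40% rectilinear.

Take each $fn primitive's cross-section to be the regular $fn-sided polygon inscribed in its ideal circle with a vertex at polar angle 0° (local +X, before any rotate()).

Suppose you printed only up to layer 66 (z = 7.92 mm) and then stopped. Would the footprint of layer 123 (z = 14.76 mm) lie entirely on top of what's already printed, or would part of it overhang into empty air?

part overhangs

Compare the two slices. At z = 7.92: the r=3 cylinder gives a regular 12-gon of circumradius 3 (constant along its height) (area = (12/2)·3.000²·sin(360°/12) = 27.00 mm²); the cube at (2, 3.5) is present — its section is the full 23.5×20 rectangle (area 470.00 mm²); the cube at (-3, 9) does not reach this height (z outside [8, 30]); the cylinder at (14, 8) does not reach this height (z outside [14.5, 21]); Merging all regions: the 2 present regions are separate (no shared area or edge), so areas and boundary lengths simply add and each stays a separate island — area = 497.00 mm²; the cube at (7.5, 0.5) is not intersected at this z (z outside [10, 16.5]); After the difference (first − rest): none of the subtracted shapes is present at this height, so the result so far is unchanged — area = 497.00 mm²; (rotated 60° about Z; rotation is an isometry so areas/perimeters/island counts are preserved). At z = 14.76: the r=3 cylinder gives a regular 12-gon of circumradius 3 (constant along its height) (area = (12/2)·3.000²·sin(360°/12) = 27.00 mm²); the 23.5×20 cube at (2, 3.5) contributes its full rectangle (area 470.00 mm²); the 16.5×24 cube at (-3, 9) contributes its full rectangle (area 396.00 mm²); the r=11.5 cylinder at (14, 8) contributes a regular 12-gon of circumradius 11.5 (area = (12/2)·11.500²·sin(360°/12) = 396.75 mm²); Taking the union: the regions partially overlap — summed areas 1289.75 mm² minus the doubly-counted overlap 463.20 mm² gives 826.55 mm² — area = 826.55 mm²; the cube at (7.5, 0.5) is present — its section is the full 29.5×4.5 rectangle (area 132.75 mm²); After the difference (first − rest): starting from that combined region (826.55 mm²), the 29.5×4.5 cube at (7.5, 0.5) partially overlaps it — only the 75.06 mm² overlap (of its 132.75 mm²) is removed, clipping the outline — area = 751.50 mm²; (whole slice rotated 60° about Z — lengths, areas and connectivity unchanged). Checking containment: at z = 14.76 the cross-section extends beyond the z = 7.92 cross-section by about 281.50 mm².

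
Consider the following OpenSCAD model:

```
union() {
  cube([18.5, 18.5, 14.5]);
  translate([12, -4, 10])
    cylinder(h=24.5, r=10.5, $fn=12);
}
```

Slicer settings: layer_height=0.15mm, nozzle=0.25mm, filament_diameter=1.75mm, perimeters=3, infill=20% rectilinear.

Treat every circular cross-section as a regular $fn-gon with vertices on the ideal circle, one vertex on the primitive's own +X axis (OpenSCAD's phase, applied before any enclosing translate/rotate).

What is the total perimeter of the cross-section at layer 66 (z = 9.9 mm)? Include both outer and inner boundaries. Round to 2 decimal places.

At z = 9.9 mm: the 18.5×18.5 cube contributes its full rectangle (perimeter 74.00 mm); the cylinder at (12, -4) does not reach this height (z outside [10, 34.5]); Taking the union: only the 18.5×18.5 cube is present, so the union is just that shape — boundary = 74.00 mm. Overall, the cross-section is a single solid region. Total boundary length (outer) = 74.00 mm.

74.00 mm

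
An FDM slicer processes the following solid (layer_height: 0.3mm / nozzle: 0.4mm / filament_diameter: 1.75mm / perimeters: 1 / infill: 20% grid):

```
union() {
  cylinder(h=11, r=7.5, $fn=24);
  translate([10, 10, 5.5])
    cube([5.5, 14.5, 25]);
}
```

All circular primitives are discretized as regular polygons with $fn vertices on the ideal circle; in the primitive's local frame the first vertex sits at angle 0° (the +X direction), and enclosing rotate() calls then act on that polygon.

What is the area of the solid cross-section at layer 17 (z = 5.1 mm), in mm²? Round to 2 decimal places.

174.70 mm²

At z = 5.1 mm: the r=7.5 cylinder gives a regular 24-gon of circumradius 7.5 (constant along its height) (area = (24/2)·7.500²·sin(360°/24) = 174.70 mm²); the cube at (10, 10) is absent (z outside [5.5, 30.5]); Combining (union): only the r=7.5 cylinder is present, so the union is just that shape — area = 174.70 mm². Overall, the cross-section is a single solid region. Net area = 174.70 mm².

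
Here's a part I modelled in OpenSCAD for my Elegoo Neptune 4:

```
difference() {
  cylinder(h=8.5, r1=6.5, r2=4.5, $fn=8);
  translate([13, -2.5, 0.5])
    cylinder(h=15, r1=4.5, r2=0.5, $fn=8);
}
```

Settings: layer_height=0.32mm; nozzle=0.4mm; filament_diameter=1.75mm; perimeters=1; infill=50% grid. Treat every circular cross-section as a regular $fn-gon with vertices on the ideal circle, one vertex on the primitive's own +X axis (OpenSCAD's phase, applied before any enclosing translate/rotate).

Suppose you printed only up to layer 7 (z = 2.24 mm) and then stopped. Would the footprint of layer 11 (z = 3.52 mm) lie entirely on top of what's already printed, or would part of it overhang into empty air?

entirely on top

Compare the two slices. At z = 2.24: the cone (r1=6.5→r2=4.5) has section circumradius 5.973 here — a regular 8-gon (area = (8/2)·5.973²·sin(360°/8) = 100.91 mm²); the cone at (13, -2.5) (r1=4.5→r2=0.5) has section circumradius 4.036 here — a regular 8-gon (area = (8/2)·4.036²·sin(360°/8) = 46.07 mm²); After the difference (first − rest): starting from the cone (100.91 mm²), the cone at (13, -2.5) misses the remaining region (no effect) — area = 100.91 mm². At z = 3.52: the cone: at t=0.414 of its height the radius interpolates to r₁+(r₂−r₁)t = 5.672, giving a regular 8-gon of that circumradius (area = (8/2)·5.672²·sin(360°/8) = 90.99 mm²); the cone at (13, -2.5) (r1=4.5→r2=0.5) has section circumradius 3.695 here — a regular 8-gon (area = (8/2)·3.695²·sin(360°/8) = 38.61 mm²); After the difference (first − rest): starting from the cone (90.99 mm²), the cone at (13, -2.5) misses the remaining region (no effect) — area = 90.99 mm². Checking containment: the cross-section at z = 3.52 is a subset of the cross-section at z = 2.24.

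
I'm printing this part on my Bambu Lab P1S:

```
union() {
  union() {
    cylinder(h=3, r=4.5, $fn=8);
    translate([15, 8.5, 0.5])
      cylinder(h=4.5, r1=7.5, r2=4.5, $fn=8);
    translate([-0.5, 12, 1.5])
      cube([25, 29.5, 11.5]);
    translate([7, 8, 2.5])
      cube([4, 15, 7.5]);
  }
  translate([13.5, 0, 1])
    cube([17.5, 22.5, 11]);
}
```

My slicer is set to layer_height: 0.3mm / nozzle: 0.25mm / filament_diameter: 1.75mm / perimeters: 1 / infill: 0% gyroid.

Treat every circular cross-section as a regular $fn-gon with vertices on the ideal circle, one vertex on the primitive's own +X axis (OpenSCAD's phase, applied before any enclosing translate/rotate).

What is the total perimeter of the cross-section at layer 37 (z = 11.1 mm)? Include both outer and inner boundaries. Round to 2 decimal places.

At z = 11.1 mm: the cylinder is not intersected at this z (z outside [0, 3]); the cone at (15, 8.5) is absent (z outside [0.5, 5]); the cube at (-0.5, 12) (footprint 25×29.5) is included at this height (perimeter 109.00 mm); the cube at (7, 8) does not reach this height (z outside [2.5, 10]); Combining (union): only the 25×29.5 cube at (-0.5, 12) is present, so the union is just that shape — boundary = 109.00 mm; the 17.5×22.5 cube at (13.5, 0) contributes its full rectangle (perimeter 80.00 mm); Taking the union: the regions partially overlap (shared area 115.50 mm²), so the edge portions inside another operand are dropped and the merged outline is re-measured after clipping — boundary = 146.00 mm. Overall, the cross-section is a single solid region. Total boundary length (outer) = 146.00 mm.

146.00 mm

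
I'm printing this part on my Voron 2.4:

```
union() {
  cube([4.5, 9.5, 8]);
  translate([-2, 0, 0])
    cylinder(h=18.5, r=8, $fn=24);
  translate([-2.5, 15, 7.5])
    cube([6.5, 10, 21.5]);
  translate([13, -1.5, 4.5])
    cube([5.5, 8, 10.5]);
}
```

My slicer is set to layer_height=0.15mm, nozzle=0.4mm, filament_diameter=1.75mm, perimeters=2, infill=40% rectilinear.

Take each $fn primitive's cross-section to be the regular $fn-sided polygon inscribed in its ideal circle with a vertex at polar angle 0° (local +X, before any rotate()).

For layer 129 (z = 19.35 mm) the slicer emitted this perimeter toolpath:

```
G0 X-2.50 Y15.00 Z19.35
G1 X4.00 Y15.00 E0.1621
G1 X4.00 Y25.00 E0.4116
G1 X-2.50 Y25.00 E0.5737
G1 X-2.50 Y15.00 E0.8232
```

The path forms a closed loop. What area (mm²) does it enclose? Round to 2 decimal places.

Apply the shoelace formula to the sequence of (X, Y) vertices; enclosed area = 65.00 mm².

65.00 mm²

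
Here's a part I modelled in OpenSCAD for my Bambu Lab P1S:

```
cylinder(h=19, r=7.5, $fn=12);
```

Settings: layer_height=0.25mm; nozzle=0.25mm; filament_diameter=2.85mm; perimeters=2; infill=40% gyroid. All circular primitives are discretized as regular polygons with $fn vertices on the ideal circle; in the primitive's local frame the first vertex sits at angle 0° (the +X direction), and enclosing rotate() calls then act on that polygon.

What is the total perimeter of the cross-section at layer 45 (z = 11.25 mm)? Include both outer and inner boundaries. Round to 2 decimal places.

46.59 mm

At z = 11.25 mm: the r=7.5 cylinder gives a regular 12-gon of circumradius 7.5 (constant along its height) (perimeter = 2·12·7.500·sin(180°/12) = 46.59 mm). Overall, the cross-section is a single solid region. Total boundary length (outer) = 46.59 mm.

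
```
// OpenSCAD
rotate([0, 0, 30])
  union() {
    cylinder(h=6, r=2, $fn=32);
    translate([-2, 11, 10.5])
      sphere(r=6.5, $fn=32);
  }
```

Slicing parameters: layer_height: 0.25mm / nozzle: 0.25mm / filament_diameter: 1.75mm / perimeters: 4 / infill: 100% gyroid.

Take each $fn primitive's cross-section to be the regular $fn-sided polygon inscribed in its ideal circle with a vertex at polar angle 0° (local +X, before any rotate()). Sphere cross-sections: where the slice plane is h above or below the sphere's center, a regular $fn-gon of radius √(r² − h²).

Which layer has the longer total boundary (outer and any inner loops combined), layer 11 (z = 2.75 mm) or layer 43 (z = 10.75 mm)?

layer 43 (z = 10.75 mm)

Layer 11 (z = 2.75): the cylinder: section is a regular 32-gon, circumradius r=2 (perimeter = 2·32·2.000·sin(180°/32) = 12.55 mm); the sphere at (-2, 11) does not reach this height (|z−center|=7.750 > r=6.5); Combining (union): only the r=2 cylinder is present, so the union is just that shape — boundary = 12.55 mm; (whole slice rotated 30° about Z — lengths, areas and connectivity unchanged). So its perimeter = 12.55 mm. Layer 43 (z = 10.75): the cylinder is not intersected at this z (z outside [0, 6]); the r=6.5 sphere at (-2, 11) contributes a regular 32-gon of circumradius √(6.5²−0.25²) = 6.495 (perimeter = 2·32·6.495·sin(180°/32) = 40.74 mm); Taking the union: only the r=6.5 sphere at (-2, 11) is present, so the union is just that shape — boundary = 40.74 mm; (whole slice rotated 30° about Z — lengths, areas and connectivity unchanged). So its perimeter = 40.74 mm. Layer 43 is larger (40.74 vs 12.55 mm).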